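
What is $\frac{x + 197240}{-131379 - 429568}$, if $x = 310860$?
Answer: $- \frac{508100}{560947} \approx -0.90579$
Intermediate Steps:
$\frac{x + 197240}{-131379 - 429568} = \frac{310860 + 197240}{-131379 - 429568} = \frac{508100}{-560947} = 508100 \left(- \frac{1}{560947}\right) = - \frac{508100}{560947}$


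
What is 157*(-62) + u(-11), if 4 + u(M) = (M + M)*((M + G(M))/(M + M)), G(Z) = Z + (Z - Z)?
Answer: -9760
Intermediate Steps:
G(Z) = Z (G(Z) = Z + 0 = Z)
u(M) = -4 + 2*M (u(M) = -4 + (M + M)*((M + M)/(M + M)) = -4 + (2*M)*((2*M)/((2*M))) = -4 + (2*M)*((2*M)*(1/(2*M))) = -4 + (2*M)*1 = -4 + 2*M)
157*(-62) + u(-11) = 157*(-62) + (-4 + 2*(-11)) = -9734 + (-4 - 22) = -9734 - 26 = -9760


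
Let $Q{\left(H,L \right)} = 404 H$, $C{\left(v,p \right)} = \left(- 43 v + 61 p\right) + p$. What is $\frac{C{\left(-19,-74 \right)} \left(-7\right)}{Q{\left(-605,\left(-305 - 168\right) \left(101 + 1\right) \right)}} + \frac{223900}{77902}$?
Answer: $\frac{2394057223}{865491220} \approx 2.7661$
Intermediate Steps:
$C{\left(v,p \right)} = - 43 v + 62 p$
$\frac{C{\left(-19,-74 \right)} \left(-7\right)}{Q{\left(-605,\left(-305 - 168\right) \left(101 + 1\right) \right)}} + \frac{223900}{77902} = \frac{\left(\left(-43\right) \left(-19\right) + 62 \left(-74\right)\right) \left(-7\right)}{404 \left(-605\right)} + \frac{223900}{77902} = \frac{\left(817 - 4588\right) \left(-7\right)}{-244420} + 223900 \cdot \frac{1}{77902} = \left(-3771\right) \left(-7\right) \left(- \frac{1}{244420}\right) + \frac{111950}{38951} = 26397 \left(- \frac{1}{244420}\right) + \frac{111950}{38951} = - \frac{26397}{244420} + \frac{111950}{38951} = \frac{2394057223}{865491220}$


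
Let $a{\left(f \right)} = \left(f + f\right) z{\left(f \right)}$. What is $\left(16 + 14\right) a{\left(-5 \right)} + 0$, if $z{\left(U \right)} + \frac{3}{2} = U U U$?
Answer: $37950$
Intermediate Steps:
$z{\left(U \right)} = - \frac{3}{2} + U^{3}$ ($z{\left(U \right)} = - \frac{3}{2} + U U U = - \frac{3}{2} + U^{2} U = - \frac{3}{2} + U^{3}$)
$a{\left(f \right)} = 2 f \left(- \frac{3}{2} + f^{3}\right)$ ($a{\left(f \right)} = \left(f + f\right) \left(- \frac{3}{2} + f^{3}\right) = 2 f \left(- \frac{3}{2} + f^{3}\right)$)
$\left(16 + 14\right) a{\left(-5 \right)} + 0 = \left(16 + 14\right) \left(- 5 \left(-3 + 2 \left(-5\right)^{3}\right)\right) + 0 = 30 \left(- 5 \left(-3 + 2 \left(-125\right)\right)\right) + 0 = 30 \left(- 5 \left(-3 - 250\right)\right) + 0 = 30 \left(\left(-5\right) \left(-253\right)\right) + 0 = 30 \cdot 1265 + 0 = 37950 + 0 = 37950$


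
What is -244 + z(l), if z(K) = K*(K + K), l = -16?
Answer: 268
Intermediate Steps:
z(K) = 2*K² (z(K) = K*(2*K) = 2*K²)
-244 + z(l) = -244 + 2*(-16)² = -244 + 2*256 = -244 + 512 = 268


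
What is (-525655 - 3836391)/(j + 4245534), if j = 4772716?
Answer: -2181023/4509125 ≈ -0.48369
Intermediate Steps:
(-525655 - 3836391)/(j + 4245534) = (-525655 - 3836391)/(4772716 + 4245534) = -4362046/9018250 = -4362046*1/9018250 = -2181023/4509125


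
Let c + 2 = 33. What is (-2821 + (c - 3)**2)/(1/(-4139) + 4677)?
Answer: -8431143/19358102 ≈ -0.43554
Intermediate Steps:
c = 31 (c = -2 + 33 = 31)
(-2821 + (c - 3)**2)/(1/(-4139) + 4677) = (-2821 + (31 - 3)**2)/(1/(-4139) + 4677) = (-2821 + 28**2)/(-1/4139 + 4677) = (-2821 + 784)/(19358102/4139) = -2037*4139/19358102 = -8431143/19358102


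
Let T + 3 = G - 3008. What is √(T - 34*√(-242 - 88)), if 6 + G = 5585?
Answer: √(2568 - 34*I*√330) ≈ 51.035 - 6.0511*I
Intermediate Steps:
G = 5579 (G = -6 + 5585 = 5579)
T = 2568 (T = -3 + (5579 - 3008) = -3 + 2571 = 2568)
√(T - 34*√(-242 - 88)) = √(2568 - 34*√(-242 - 88)) = √(2568 - 34*I*√330)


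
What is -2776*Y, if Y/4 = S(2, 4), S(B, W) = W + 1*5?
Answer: -99936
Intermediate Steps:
S(B, W) = 5 + W (S(B, W) = W + 5 = 5 + W)
Y = 36 (Y = 4*(5 + 4) = 4*9 = 36)
-2776*Y = -2776*36 = -99936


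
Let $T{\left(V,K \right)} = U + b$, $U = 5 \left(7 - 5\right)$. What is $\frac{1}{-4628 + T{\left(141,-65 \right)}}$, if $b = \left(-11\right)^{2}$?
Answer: $- \frac{1}{4497} \approx -0.00022237$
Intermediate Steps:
$U = 10$ ($U = 5 \cdot 2 = 10$)
$b = 121$
$T{\left(V,K \right)} = 131$ ($T{\left(V,K \right)} = 10 + 121 = 131$)
$\frac{1}{-4628 + T{\left(141,-65 \right)}} = \frac{1}{-4628 + 131} = \frac{1}{-4497} = - \frac{1}{4497}$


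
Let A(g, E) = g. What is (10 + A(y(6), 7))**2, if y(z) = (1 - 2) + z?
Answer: 225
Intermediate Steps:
y(z) = -1 + z
(10 + A(y(6), 7))**2 = (10 + (-1 + 6))**2 = (10 + 5)**2 = 15**2 = 225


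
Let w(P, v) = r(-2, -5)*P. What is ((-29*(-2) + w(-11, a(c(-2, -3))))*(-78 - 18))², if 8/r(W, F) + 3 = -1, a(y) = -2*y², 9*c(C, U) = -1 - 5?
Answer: 58982400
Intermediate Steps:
c(C, U) = -⅔ (c(C, U) = (-1 - 5)/9 = (⅑)*(-6) = -⅔)
r(W, F) = -2 (r(W, F) = 8/(-3 - 1) = 8/(-4) = 8*(-¼) = -2)
w(P, v) = -2*P
((-29*(-2) + w(-11, a(c(-2, -3))))*(-78 - 18))² = ((-29*(-2) - 2*(-11))*(-78 - 18))² = ((58 + 22)*(-96))² = (80*(-96))² = (-7680)² = 58982400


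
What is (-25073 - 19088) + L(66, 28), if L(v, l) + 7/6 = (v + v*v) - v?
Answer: -238837/6 ≈ -39806.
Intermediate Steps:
L(v, l) = -7/6 + v**2 (L(v, l) = -7/6 + ((v + v*v) - v) = -7/6 + ((v + v**2) - v) = -7/6 + v**2)
(-25073 - 19088) + L(66, 28) = (-25073 - 19088) + (-7/6 + 66**2) = -44161 + (-7/6 + 4356) = -44161 + 26129/6 = -238837/6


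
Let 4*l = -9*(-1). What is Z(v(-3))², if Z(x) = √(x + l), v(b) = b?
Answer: -¾ ≈ -0.75000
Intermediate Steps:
l = 9/4 (l = (-9*(-1))/4 = (¼)*9 = 9/4 ≈ 2.2500)
Z(x) = √(9/4 + x) (Z(x) = √(x + 9/4) = √(9/4 + x))
Z(v(-3))² = (√(9 + 4*(-3))/2)² = (√(9 - 12)/2)² = (√(-3)/2)² = ((I*√3)/2)² = (I*√3/2)² = -¾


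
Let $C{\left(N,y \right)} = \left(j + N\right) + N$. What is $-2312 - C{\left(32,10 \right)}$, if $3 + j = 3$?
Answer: $-2376$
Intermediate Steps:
$j = 0$ ($j = -3 + 3 = 0$)
$C{\left(N,y \right)} = 2 N$ ($C{\left(N,y \right)} = \left(0 + N\right) + N = N + N = 2 N$)
$-2312 - C{\left(32,10 \right)} = -2312 - 2 \cdot 32 = -2312 - 64 = -2376$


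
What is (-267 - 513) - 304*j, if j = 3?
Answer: -1692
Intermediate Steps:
(-267 - 513) - 304*j = (-267 - 513) - 304*3 = -780 - 912 = -1692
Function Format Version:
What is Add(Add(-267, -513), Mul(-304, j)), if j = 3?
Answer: -1692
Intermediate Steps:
Add(Add(-267, -513), Mul(-304, j)) = Add(Add(-267, -513), Mul(-304, 3)) = Add(-780, -912) = -1692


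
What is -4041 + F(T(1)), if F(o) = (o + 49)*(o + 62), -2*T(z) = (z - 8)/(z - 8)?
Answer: -4233/4 ≈ -1058.3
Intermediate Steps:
T(z) = -1/2 (T(z) = -(z - 8)/(2*(z - 8)) = -(-8 + z)/(2*(-8 + z)) = -1/2*1 = -1/2)
F(o) = (49 + o)*(62 + o)
-4041 + F(T(1)) = -4041 + (3038 + (-1/2)**2 + 111*(-1/2)) = -4041 + (3038 + 1/4 - 111/2) = -4041 + 11931/4 = -4233/4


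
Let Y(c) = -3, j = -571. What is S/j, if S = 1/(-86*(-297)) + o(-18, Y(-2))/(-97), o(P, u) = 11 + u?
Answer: 204239/1414694754 ≈ 0.00014437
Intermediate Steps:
S = -204239/2477574 (S = 1/(-86*(-297)) + (11 - 3)/(-97) = -1/86*(-1/297) + 8*(-1/97) = 1/25542 - 8/97 = -204239/2477574 ≈ -0.082435)
S/j = -204239/2477574/(-571) = -204239/2477574*(-1/571) = 204239/1414694754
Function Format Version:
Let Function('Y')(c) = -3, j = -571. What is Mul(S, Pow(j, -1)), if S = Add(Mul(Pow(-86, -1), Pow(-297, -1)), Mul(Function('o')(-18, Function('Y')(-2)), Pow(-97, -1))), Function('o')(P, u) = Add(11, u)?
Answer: Rational(204239, 1414694754) ≈ 0.00014437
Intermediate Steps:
S = Rational(-204239, 2477574) (S = Add(Mul(Pow(-86, -1), Pow(-297, -1)), Mul(Add(11, -3), Pow(-97, -1))) = Add(Mul(Rational(-1, 86), Rational(-1, 297)), Mul(8, Rational(-1, 97))) = Add(Rational(1, 25542), Rational(-8, 97)) = Rational(-204239, 2477574) ≈ -0.082435)
Mul(S, Pow(j, -1)) = Mul(Rational(-204239, 2477574), Pow(-571, -1)) = Mul(Rational(-204239, 2477574), Rational(-1, 571)) = Rational(204239, 1414694754)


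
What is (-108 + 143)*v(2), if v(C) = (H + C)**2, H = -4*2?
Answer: 1260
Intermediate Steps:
H = -8
v(C) = (-8 + C)**2
(-108 + 143)*v(2) = (-108 + 143)*(-8 + 2)**2 = 35*(-6)**2 = 35*36 = 1260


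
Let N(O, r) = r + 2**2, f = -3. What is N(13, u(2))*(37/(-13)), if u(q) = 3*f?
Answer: 185/13 ≈ 14.231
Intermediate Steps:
u(q) = -9 (u(q) = 3*(-3) = -9)
N(O, r) = 4 + r (N(O, r) = r + 4 = 4 + r)
N(13, u(2))*(37/(-13)) = (4 - 9)*(37/(-13)) = -185*(-1)/13 = -5*(-37/13) = 185/13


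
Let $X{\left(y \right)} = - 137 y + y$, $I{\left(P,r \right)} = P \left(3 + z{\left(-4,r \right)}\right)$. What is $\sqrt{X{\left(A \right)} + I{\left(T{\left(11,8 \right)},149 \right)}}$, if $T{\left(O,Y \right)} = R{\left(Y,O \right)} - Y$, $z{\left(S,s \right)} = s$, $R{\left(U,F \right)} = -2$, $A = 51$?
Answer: $2 i \sqrt{2114} \approx 91.957 i$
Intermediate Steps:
$T{\left(O,Y \right)} = -2 - Y$
$I{\left(P,r \right)} = P \left(3 + r\right)$
$X{\left(y \right)} = - 136 y$
$\sqrt{X{\left(A \right)} + I{\left(T{\left(11,8 \right)},149 \right)}} = \sqrt{\left(-136\right) 51 + \left(-2 - 8\right) \left(3 + 149\right)} = \sqrt{-6936 + \left(-2 - 8\right) 152} = \sqrt{-6936 - 1520} = \sqrt{-8456} = 2 i \sqrt{2114}$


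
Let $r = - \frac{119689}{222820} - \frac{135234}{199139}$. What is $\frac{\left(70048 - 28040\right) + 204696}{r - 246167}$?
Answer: $- \frac{10946787382073920}{10923013504048311} \approx -1.0022$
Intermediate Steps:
$r = - \frac{53967587651}{44372151980}$ ($r = \left(-119689\right) \frac{1}{222820} - \frac{135234}{199139} = - \frac{119689}{222820} - \frac{135234}{199139} = - \frac{53967587651}{44372151980} \approx -1.2162$)
$\frac{\left(70048 - 28040\right) + 204696}{r - 246167} = \frac{\left(70048 - 28040\right) + 204696}{- \frac{53967587651}{44372151980} - 246167} = \frac{42008 + 204696}{- \frac{10923013504048311}{44372151980}} = 246704 \left(- \frac{44372151980}{10923013504048311}\right) = - \frac{10946787382073920}{10923013504048311}$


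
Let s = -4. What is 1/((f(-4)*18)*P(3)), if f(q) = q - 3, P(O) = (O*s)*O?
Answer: 1/4536 ≈ 0.00022046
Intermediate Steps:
P(O) = -4*O² (P(O) = (O*(-4))*O = (-4*O)*O = -4*O²)
f(q) = -3 + q
1/((f(-4)*18)*P(3)) = 1/(((-3 - 4)*18)*(-4*3²)) = 1/((-7*18)*(-4*9)) = 1/(-126*(-36)) = 1/4536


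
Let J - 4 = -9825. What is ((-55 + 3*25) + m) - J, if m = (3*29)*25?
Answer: 12016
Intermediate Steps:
J = -9821 (J = 4 - 9825 = -9821)
m = 2175 (m = 87*25 = 2175)
((-55 + 3*25) + m) - J = ((-55 + 3*25) + 2175) - 1*(-9821) = ((-55 + 75) + 2175) + 9821 = (20 + 2175) + 9821 = 2195 + 9821 = 12016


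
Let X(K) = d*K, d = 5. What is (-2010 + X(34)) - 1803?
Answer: -3643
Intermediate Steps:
X(K) = 5*K
(-2010 + X(34)) - 1803 = (-2010 + 5*34) - 1803 = (-2010 + 170) - 1803 = -1840 - 1803 = -3643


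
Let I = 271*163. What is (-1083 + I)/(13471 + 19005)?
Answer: 21545/16238 ≈ 1.3268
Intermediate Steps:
I = 44173
(-1083 + I)/(13471 + 19005) = (-1083 + 44173)/(13471 + 19005) = 43090/32476 = 43090*(1/32476) = 21545/16238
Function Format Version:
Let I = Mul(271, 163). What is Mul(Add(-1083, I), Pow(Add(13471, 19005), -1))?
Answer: Rational(21545, 16238) ≈ 1.3268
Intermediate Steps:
I = 44173
Mul(Add(-1083, I), Pow(Add(13471, 19005), -1)) = Mul(Add(-1083, 44173), Pow(Add(13471, 19005), -1)) = Mul(43090, Pow(32476, -1)) = Mul(43090, Rational(1, 32476)) = Rational(21545, 16238)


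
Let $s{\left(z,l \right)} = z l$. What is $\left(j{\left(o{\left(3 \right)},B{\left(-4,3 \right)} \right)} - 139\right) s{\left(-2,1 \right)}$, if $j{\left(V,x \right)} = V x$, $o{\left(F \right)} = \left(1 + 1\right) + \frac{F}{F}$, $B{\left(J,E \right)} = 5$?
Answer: $248$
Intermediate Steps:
$s{\left(z,l \right)} = l z$
$o{\left(F \right)} = 3$ ($o{\left(F \right)} = 2 + 1 = 3$)
$\left(j{\left(o{\left(3 \right)},B{\left(-4,3 \right)} \right)} - 139\right) s{\left(-2,1 \right)} = \left(3 \cdot 5 - 139\right) 1 \left(-2\right) = \left(15 - 139\right) \left(-2\right) = \left(-124\right) \left(-2\right) = 248$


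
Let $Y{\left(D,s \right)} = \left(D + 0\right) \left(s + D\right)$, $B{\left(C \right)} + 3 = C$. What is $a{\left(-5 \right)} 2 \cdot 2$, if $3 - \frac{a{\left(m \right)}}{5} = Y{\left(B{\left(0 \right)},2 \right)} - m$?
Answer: $-100$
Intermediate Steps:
$B{\left(C \right)} = -3 + C$
$Y{\left(D,s \right)} = D \left(D + s\right)$
$a{\left(m \right)} = 5 m$ ($a{\left(m \right)} = 15 - 5 \left(\left(-3 + 0\right) \left(\left(-3 + 0\right) + 2\right) - m\right) = 15 - 5 \left(- 3 \left(-3 + 2\right) - m\right) = 15 - 5 \left(\left(-3\right) \left(-1\right) - m\right) = 15 - 5 \left(3 - m\right) = 15 + \left(-15 + 5 m\right) = 5 m$)
$a{\left(-5 \right)} 2 \cdot 2 = 5 \left(-5\right) 2 \cdot 2 = \left(-25\right) 4 = -100$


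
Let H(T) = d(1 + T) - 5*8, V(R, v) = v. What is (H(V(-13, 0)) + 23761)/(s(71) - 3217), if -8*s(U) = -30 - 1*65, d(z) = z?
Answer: -189776/25641 ≈ -7.4013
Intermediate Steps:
H(T) = -39 + T (H(T) = (1 + T) - 5*8 = (1 + T) - 40 = -39 + T)
s(U) = 95/8 (s(U) = -(-30 - 1*65)/8 = -(-30 - 65)/8 = -⅛*(-95) = 95/8)
(H(V(-13, 0)) + 23761)/(s(71) - 3217) = ((-39 + 0) + 23761)/(95/8 - 3217) = (-39 + 23761)/(-25641/8) = 23722*(-8/25641) = -189776/25641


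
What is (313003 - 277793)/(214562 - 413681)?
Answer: -35210/199119 ≈ -0.17683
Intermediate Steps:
(313003 - 277793)/(214562 - 413681) = 35210/(-199119) = 35210*(-1/199119) = -35210/199119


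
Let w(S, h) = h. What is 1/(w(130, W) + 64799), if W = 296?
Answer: 1/65095 ≈ 1.5362e-5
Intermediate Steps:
1/(w(130, W) + 64799) = 1/(296 + 64799) = 1/65095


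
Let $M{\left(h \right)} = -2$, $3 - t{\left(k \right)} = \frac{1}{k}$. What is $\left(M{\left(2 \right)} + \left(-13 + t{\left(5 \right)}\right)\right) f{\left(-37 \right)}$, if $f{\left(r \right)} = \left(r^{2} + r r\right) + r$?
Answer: $- \frac{164761}{5} \approx -32952.0$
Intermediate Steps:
$t{\left(k \right)} = 3 - \frac{1}{k}$
$f{\left(r \right)} = r + 2 r^{2}$ ($f{\left(r \right)} = \left(r^{2} + r^{2}\right) + r = 2 r^{2} + r = r + 2 r^{2}$)
$\left(M{\left(2 \right)} + \left(-13 + t{\left(5 \right)}\right)\right) f{\left(-37 \right)} = \left(-2 + \left(-13 + \left(3 - \frac{1}{5}\right)\right)\right) \left(- 37 \left(1 + 2 \left(-37\right)\right)\right) = \left(-2 + \left(-13 + \left(3 - \frac{1}{5}\right)\right)\right) \left(- 37 \left(1 - 74\right)\right) = \left(-2 + \left(-13 + \left(3 - \frac{1}{5}\right)\right)\right) \left(\left(-37\right) \left(-73\right)\right) = \left(-2 + \left(-13 + \frac{14}{5}\right)\right) 2701 = \left(-2 - \frac{51}{5}\right) 2701 = \left(- \frac{61}{5}\right) 2701 = - \frac{164761}{5}$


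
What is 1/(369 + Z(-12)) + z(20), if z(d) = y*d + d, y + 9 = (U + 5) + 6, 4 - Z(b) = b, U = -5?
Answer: -15399/385 ≈ -39.997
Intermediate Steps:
Z(b) = 4 - b
y = -3 (y = -9 + ((-5 + 5) + 6) = -9 + (0 + 6) = -9 + 6 = -3)
z(d) = -2*d (z(d) = -3*d + d = -2*d)
1/(369 + Z(-12)) + z(20) = 1/(369 + (4 - 1*(-12))) - 2*20 = 1/(369 + (4 + 12)) - 40 = 1/(369 + 16) - 40 = 1/385 - 40 = -15399/385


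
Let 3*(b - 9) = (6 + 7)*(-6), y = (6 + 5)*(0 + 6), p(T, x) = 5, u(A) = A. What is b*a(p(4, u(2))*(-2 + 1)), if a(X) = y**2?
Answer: -74052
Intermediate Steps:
y = 66 (y = 11*6 = 66)
a(X) = 4356 (a(X) = 66**2 = 4356)
b = -17 (b = 9 + ((6 + 7)*(-6))/3 = 9 + (13*(-6))/3 = 9 + (1/3)*(-78) = 9 - 26 = -17)
b*a(p(4, u(2))*(-2 + 1)) = -17*4356 = -74052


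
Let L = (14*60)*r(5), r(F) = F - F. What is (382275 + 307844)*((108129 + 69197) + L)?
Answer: 122376041794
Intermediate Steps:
r(F) = 0
L = 0 (L = (14*60)*0 = 840*0 = 0)
(382275 + 307844)*((108129 + 69197) + L) = (382275 + 307844)*((108129 + 69197) + 0) = 690119*(177326 + 0) = 690119*177326 = 122376041794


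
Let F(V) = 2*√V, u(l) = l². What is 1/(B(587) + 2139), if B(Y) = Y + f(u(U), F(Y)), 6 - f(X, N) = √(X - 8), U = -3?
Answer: 1/2731 ≈ 0.00036617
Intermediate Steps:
f(X, N) = 6 - √(-8 + X) (f(X, N) = 6 - √(X - 8) = 6 - √(-8 + X))
B(Y) = 5 + Y (B(Y) = Y + (6 - √(-8 + (-3)²)) = Y + (6 - √(-8 + 9)) = Y + (6 - √1) = Y + (6 - 1*1) = Y + (6 - 1) = Y + 5 = 5 + Y)
1/(B(587) + 2139) = 1/((5 + 587) + 2139) = 1/(592 + 2139) = 1/2731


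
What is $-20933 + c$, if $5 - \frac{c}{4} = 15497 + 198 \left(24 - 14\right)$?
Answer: $-90821$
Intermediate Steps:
$c = -69888$ ($c = 20 - 4 \left(15497 + 198 \left(24 - 14\right)\right) = 20 - 4 \left(15497 + 198 \cdot 10\right) = 20 - 4 \left(15497 + 1980\right) = 20 - 69908 = -69888$)
$-20933 + c = -20933 - 69888 = -90821$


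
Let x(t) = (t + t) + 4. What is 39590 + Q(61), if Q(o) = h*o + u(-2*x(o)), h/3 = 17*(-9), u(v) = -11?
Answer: 11580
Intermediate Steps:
x(t) = 4 + 2*t (x(t) = 2*t + 4 = 4 + 2*t)
h = -459 (h = 3*(17*(-9)) = 3*(-153) = -459)
Q(o) = -11 - 459*o (Q(o) = -459*o - 11 = -11 - 459*o)
39590 + Q(61) = 39590 + (-11 - 459*61) = 39590 + (-11 - 27999) = 39590 - 28010 = 11580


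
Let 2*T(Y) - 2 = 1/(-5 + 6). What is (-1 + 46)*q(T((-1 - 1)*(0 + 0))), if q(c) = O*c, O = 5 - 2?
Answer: 405/2 ≈ 202.50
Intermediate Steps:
T(Y) = 3/2 (T(Y) = 1 + 1/(2*(-5 + 6)) = 1 + (½)/1 = 1 + (½)*1 = 1 + ½ = 3/2)
O = 3
q(c) = 3*c
(-1 + 46)*q(T((-1 - 1)*(0 + 0))) = (-1 + 46)*(3*(3/2)) = 45*(9/2) = 405/2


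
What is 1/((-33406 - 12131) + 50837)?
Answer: 1/5300 ≈ 0.00018868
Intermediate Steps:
1/((-33406 - 12131) + 50837) = 1/(-45537 + 50837) = 1/5300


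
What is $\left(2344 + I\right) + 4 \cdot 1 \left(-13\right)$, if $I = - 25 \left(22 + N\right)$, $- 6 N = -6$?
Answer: $1717$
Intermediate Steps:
$N = 1$ ($N = \left(- \frac{1}{6}\right) \left(-6\right) = 1$)
$I = -575$ ($I = - 25 \left(22 + 1\right) = \left(-25\right) 23 = -575$)
$\left(2344 + I\right) + 4 \cdot 1 \left(-13\right) = \left(2344 - 575\right) + 4 \cdot 1 \left(-13\right) = 1769 + 4 \left(-13\right) = 1769 - 52 = 1717$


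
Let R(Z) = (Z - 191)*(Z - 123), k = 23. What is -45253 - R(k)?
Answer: -62053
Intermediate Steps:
R(Z) = (-191 + Z)*(-123 + Z)
-45253 - R(k) = -45253 - (23493 + 23² - 314*23) = -45253 - (23493 + 529 - 7222) = -45253 - 1*16800 = -45253 - 16800 = -62053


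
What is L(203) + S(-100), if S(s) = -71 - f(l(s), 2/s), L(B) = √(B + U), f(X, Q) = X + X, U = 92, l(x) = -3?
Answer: -65 + √295 ≈ -47.824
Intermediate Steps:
f(X, Q) = 2*X
L(B) = √(92 + B) (L(B) = √(B + 92) = √(92 + B))
S(s) = -65 (S(s) = -71 - 2*(-3) = -71 - 1*(-6) = -71 + 6 = -65)
L(203) + S(-100) = √(92 + 203) - 65 = √295 - 65 = -65 + √295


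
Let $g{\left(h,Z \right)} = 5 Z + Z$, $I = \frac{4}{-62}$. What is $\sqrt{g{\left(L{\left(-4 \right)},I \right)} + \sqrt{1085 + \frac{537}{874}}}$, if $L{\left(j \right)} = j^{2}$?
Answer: $\frac{\sqrt{-284161872 + 839914 \sqrt{829274798}}}{27094} \approx 5.7063$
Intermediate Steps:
$I = - \frac{2}{31}$ ($I = 4 \left(- \frac{1}{62}\right) = - \frac{2}{31} \approx -0.064516$)
$g{\left(h,Z \right)} = 6 Z$
$\sqrt{g{\left(L{\left(-4 \right)},I \right)} + \sqrt{1085 + \frac{537}{874}}} = \sqrt{6 \left(- \frac{2}{31}\right) + \sqrt{1085 + \frac{537}{874}}} = \sqrt{- \frac{12}{31} + \sqrt{1085 + 537 \cdot \frac{1}{874}}} = \sqrt{- \frac{12}{31} + \sqrt{1085 + \frac{537}{874}}} = \sqrt{- \frac{12}{31} + \sqrt{\frac{948827}{874}}} = \sqrt{- \frac{12}{31} + \frac{\sqrt{829274798}}{874}}$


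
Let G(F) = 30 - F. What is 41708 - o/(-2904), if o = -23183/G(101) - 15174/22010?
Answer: 666464768969/15979260 ≈ 41708.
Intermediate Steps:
o = 3585778/11005 (o = -23183/(30 - 1*101) - 15174/22010 = -23183/(30 - 101) - 15174*1/22010 = -23183/(-71) - 7587/11005 = -23183*(-1/71) - 7587/11005 = 23183/71 - 7587/11005 = 3585778/11005 ≈ 325.83)
41708 - o/(-2904) = 41708 - 3585778/(11005*(-2904)) = 41708 - 3585778*(-1)/(11005*2904) = 41708 - 1*(-1792889/15979260) = 41708 + 1792889/15979260 = 666464768969/15979260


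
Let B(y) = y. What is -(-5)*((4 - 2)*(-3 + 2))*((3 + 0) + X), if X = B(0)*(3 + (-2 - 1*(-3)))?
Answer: -30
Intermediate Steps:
X = 0 (X = 0*(3 + (-2 - 1*(-3))) = 0*(3 + (-2 + 3)) = 0*(3 + 1) = 0*4 = 0)
-(-5)*((4 - 2)*(-3 + 2))*((3 + 0) + X) = -(-5)*((4 - 2)*(-3 + 2))*((3 + 0) + 0) = -(-5)*(2*(-1))*(3 + 0) = -(-5)*(-2*3) = -(-5)*(-6) = -5*6 = -30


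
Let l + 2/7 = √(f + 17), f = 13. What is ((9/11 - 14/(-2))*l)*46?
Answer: -7912/77 + 3956*√30/11 ≈ 1867.1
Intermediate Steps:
l = -2/7 + √30 (l = -2/7 + √(13 + 17) = -2/7 + √30 ≈ 5.1915)
((9/11 - 14/(-2))*l)*46 = ((9/11 - 14/(-2))*(-2/7 + √30))*46 = ((9*(1/11) - 14*(-½))*(-2/7 + √30))*46 = ((9/11 + 7)*(-2/7 + √30))*46 = (86*(-2/7 + √30)/11)*46 = (-172/77 + 86*√30/11)*46 = -7912/77 + 3956*√30/11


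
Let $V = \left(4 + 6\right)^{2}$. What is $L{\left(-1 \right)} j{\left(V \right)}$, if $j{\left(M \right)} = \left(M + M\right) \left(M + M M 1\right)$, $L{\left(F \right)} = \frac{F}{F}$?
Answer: $2020000$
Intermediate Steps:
$L{\left(F \right)} = 1$
$V = 100$ ($V = 10^{2} = 100$)
$j{\left(M \right)} = 2 M \left(M + M^{2}\right)$ ($j{\left(M \right)} = 2 M \left(M + M^{2} \cdot 1\right) = 2 M \left(M + M^{2}\right)$)
$L{\left(-1 \right)} j{\left(V \right)} = 1 \cdot 2 \cdot 100^{2} \left(1 + 100\right) = 1 \cdot 2 \cdot 10000 \cdot 101 = 1 \cdot 2020000 = 2020000$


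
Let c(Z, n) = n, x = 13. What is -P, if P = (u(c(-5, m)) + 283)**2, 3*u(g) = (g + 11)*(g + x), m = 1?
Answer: -114921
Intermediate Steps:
u(g) = (11 + g)*(13 + g)/3 (u(g) = ((g + 11)*(g + 13))/3 = ((11 + g)*(13 + g))/3 = (11 + g)*(13 + g)/3)
P = 114921 (P = ((143/3 + 8*1 + (1/3)*1**2) + 283)**2 = ((143/3 + 8 + (1/3)*1) + 283)**2 = ((143/3 + 8 + 1/3) + 283)**2 = (56 + 283)**2 = 339**2 = 114921)
-P = -1*114921 = -114921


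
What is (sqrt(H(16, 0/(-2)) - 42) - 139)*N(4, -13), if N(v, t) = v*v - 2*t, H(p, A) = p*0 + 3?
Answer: -5838 + 42*I*sqrt(39) ≈ -5838.0 + 262.29*I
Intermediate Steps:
H(p, A) = 3 (H(p, A) = 0 + 3 = 3)
N(v, t) = v**2 - 2*t
(sqrt(H(16, 0/(-2)) - 42) - 139)*N(4, -13) = (sqrt(3 - 42) - 139)*(4**2 - 2*(-13)) = (sqrt(-39) - 139)*(16 + 26) = (I*sqrt(39) - 139)*42 = (-139 + I*sqrt(39))*42 = -5838 + 42*I*sqrt(39)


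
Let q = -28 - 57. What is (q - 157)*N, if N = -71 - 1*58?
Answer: 31218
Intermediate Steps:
q = -85
N = -129 (N = -71 - 58 = -129)
(q - 157)*N = (-85 - 157)*(-129) = -242*(-129) = 31218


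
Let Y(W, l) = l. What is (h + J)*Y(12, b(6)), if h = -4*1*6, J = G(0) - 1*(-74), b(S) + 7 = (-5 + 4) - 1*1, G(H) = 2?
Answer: -468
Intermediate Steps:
b(S) = -9 (b(S) = -7 + ((-5 + 4) - 1*1) = -7 + (-1 - 1) = -7 - 2 = -9)
J = 76 (J = 2 - 1*(-74) = 2 + 74 = 76)
h = -24 (h = -4*6 = -24)
(h + J)*Y(12, b(6)) = (-24 + 76)*(-9) = 52*(-9) = -468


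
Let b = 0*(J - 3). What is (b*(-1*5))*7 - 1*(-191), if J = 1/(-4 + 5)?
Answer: 191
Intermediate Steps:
J = 1 (J = 1/1 = 1)
b = 0 (b = 0*(1 - 3) = 0*(-2) = 0)
(b*(-1*5))*7 - 1*(-191) = (0*(-1*5))*7 - 1*(-191) = (0*(-5))*7 + 191 = 0*7 + 191 = 0 + 191 = 191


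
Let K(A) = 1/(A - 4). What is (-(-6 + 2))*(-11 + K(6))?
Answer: -42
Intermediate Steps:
K(A) = 1/(-4 + A)
(-(-6 + 2))*(-11 + K(6)) = (-(-6 + 2))*(-11 + 1/(-4 + 6)) = (-1*(-4))*(-11 + 1/2) = 4*(-11 + ½) = 4*(-21/2) = -42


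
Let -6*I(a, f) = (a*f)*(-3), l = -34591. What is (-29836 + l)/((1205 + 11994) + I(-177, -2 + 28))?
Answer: -64427/10898 ≈ -5.9118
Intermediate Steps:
I(a, f) = a*f/2 (I(a, f) = -a*f*(-3)/6 = -(-1)*a*f/2 = a*f/2)
(-29836 + l)/((1205 + 11994) + I(-177, -2 + 28)) = (-29836 - 34591)/((1205 + 11994) + (1/2)*(-177)*(-2 + 28)) = -64427/(13199 + (1/2)*(-177)*26) = -64427/(13199 - 2301) = -64427/10898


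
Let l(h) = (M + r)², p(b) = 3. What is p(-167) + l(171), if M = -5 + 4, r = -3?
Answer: 19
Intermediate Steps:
M = -1
l(h) = 16 (l(h) = (-1 - 3)² = (-4)² = 16)
p(-167) + l(171) = 3 + 16 = 19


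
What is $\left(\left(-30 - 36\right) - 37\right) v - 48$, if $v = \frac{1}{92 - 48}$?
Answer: $- \frac{2215}{44} \approx -50.341$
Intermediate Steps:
$v = \frac{1}{44}$ ($v = \frac{1}{92 - 48} = \frac{1}{44} \approx 0.022727$)
$\left(\left(-30 - 36\right) - 37\right) v - 48 = \left(\left(-30 - 36\right) - 37\right) \frac{1}{44} - 48 = \left(-66 - 37\right) \frac{1}{44} - 48 = \left(-103\right) \frac{1}{44} - 48 = - \frac{103}{44} - 48 = - \frac{2215}{44}$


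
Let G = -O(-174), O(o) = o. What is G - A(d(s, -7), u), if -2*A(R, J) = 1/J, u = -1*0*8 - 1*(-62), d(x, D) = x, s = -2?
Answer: 21577/124 ≈ 174.01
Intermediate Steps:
u = 62 (u = 0*8 + 62 = 0 + 62 = 62)
G = 174 (G = -1*(-174) = 174)
A(R, J) = -1/(2*J)
G - A(d(s, -7), u) = 174 - (-1)/(2*62) = 174 - 1*(-1/124) = 174 + 1/124 = 21577/124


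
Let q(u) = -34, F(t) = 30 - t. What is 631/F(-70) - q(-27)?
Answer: 4031/100 ≈ 40.310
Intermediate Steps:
631/F(-70) - q(-27) = 631/(30 - 1*(-70)) - 1*(-34) = 631/(30 + 70) + 34 = 631/100 + 34 = 4031/100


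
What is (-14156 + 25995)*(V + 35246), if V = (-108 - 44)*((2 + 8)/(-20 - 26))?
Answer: 9606377702/23 ≈ 4.1767e+8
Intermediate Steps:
V = 760/23 (V = -1520/(-46) = -1520*(-1)/46 = -152*(-5/23) = 760/23 ≈ 33.043)
(-14156 + 25995)*(V + 35246) = (-14156 + 25995)*(760/23 + 35246) = 11839*(811418/23) = 9606377702/23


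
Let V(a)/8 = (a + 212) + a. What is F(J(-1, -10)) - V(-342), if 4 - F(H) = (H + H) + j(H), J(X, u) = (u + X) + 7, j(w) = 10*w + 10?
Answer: 3818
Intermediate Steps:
j(w) = 10 + 10*w
V(a) = 1696 + 16*a (V(a) = 8*((a + 212) + a) = 8*((212 + a) + a) = 8*(212 + 2*a) = 1696 + 16*a)
J(X, u) = 7 + X + u (J(X, u) = (X + u) + 7 = 7 + X + u)
F(H) = -6 - 12*H (F(H) = 4 - ((H + H) + (10 + 10*H)) = 4 - (2*H + (10 + 10*H)) = 4 - (10 + 12*H) = 4 + (-10 - 12*H) = -6 - 12*H)
F(J(-1, -10)) - V(-342) = (-6 - 12*(7 - 1 - 10)) - (1696 + 16*(-342)) = (-6 - 12*(-4)) - (1696 - 5472) = (-6 + 48) - 1*(-3776) = 42 + 3776 = 3818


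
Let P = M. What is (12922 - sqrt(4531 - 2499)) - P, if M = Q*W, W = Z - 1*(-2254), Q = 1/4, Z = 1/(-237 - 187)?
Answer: 20960017/1696 - 4*sqrt(127) ≈ 12313.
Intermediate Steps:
Z = -1/424 (Z = 1/(-424) = -1/424 ≈ -0.0023585)
Q = 1/4 ≈ 0.25000
W = 955695/424 (W = -1/424 - 1*(-2254) = -1/424 + 2254 = 955695/424 ≈ 2254.0)
M = 955695/1696 (M = (1/4)*(955695/424) = 955695/1696 ≈ 563.50)
P = 955695/1696 ≈ 563.50
(12922 - sqrt(4531 - 2499)) - P = (12922 - sqrt(4531 - 2499)) - 1*955695/1696 = (12922 - sqrt(2032)) - 955695/1696 = (12922 - 4*sqrt(127)) - 955695/1696 = 20960017/1696 - 4*sqrt(127)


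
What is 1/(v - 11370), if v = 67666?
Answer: 1/56296 ≈ 1.7763e-5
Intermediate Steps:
1/(v - 11370) = 1/(67666 - 11370) = 1/56296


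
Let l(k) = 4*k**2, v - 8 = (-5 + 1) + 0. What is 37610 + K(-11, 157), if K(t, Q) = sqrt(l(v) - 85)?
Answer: 37610 + I*sqrt(21) ≈ 37610.0 + 4.5826*I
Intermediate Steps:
v = 4 (v = 8 + ((-5 + 1) + 0) = 8 + (-4 + 0) = 8 - 4 = 4)
K(t, Q) = I*sqrt(21) (K(t, Q) = sqrt(4*4**2 - 85) = sqrt(4*16 - 85) = sqrt(64 - 85) = sqrt(-21) = I*sqrt(21))
37610 + K(-11, 157) = 37610 + I*sqrt(21)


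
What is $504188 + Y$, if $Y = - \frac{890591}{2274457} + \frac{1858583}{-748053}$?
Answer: $\frac{857827821066857794}{1701414382221} \approx 5.0419 \cdot 10^{5}$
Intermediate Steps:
$Y = - \frac{4893476383754}{1701414382221}$ ($Y = \left(-890591\right) \frac{1}{2274457} + 1858583 \left(- \frac{1}{748053}\right) = - \frac{890591}{2274457} - \frac{1858583}{748053} = - \frac{4893476383754}{1701414382221} \approx -2.8761$)
$504188 + Y = 504188 - \frac{4893476383754}{1701414382221} = \frac{857827821066857794}{1701414382221}$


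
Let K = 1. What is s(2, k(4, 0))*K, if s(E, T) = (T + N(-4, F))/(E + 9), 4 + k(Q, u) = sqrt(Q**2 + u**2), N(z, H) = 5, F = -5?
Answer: 5/11 ≈ 0.45455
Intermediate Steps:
k(Q, u) = -4 + sqrt(Q**2 + u**2)
s(E, T) = (5 + T)/(9 + E) (s(E, T) = (T + 5)/(E + 9) = (5 + T)/(9 + E))
s(2, k(4, 0))*K = ((5 + (-4 + sqrt(4**2 + 0**2)))/(9 + 2))*1 = ((5 + (-4 + sqrt(16 + 0)))/11)*1 = ((5 + (-4 + sqrt(16)))/11)*1 = ((5 + (-4 + 4))/11)*1 = ((5 + 0)/11)*1 = ((1/11)*5)*1 = (5/11)*1 = 5/11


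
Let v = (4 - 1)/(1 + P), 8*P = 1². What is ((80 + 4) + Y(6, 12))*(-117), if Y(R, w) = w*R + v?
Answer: -18564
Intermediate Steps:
P = ⅛ (P = (⅛)*1² = (⅛)*1 = ⅛ ≈ 0.12500)
v = 8/3 (v = (4 - 1)/(1 + ⅛) = 3/(9/8) = 3*(8/9) = 8/3 ≈ 2.6667)
Y(R, w) = 8/3 + R*w (Y(R, w) = w*R + 8/3 = R*w + 8/3 = 8/3 + R*w)
((80 + 4) + Y(6, 12))*(-117) = ((80 + 4) + (8/3 + 6*12))*(-117) = (84 + (8/3 + 72))*(-117) = (84 + 224/3)*(-117) = (476/3)*(-117) = -18564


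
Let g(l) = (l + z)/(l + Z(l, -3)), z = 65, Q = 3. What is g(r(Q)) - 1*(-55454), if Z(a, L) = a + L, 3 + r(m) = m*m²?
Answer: 2495519/45 ≈ 55456.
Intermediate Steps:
r(m) = -3 + m³ (r(m) = -3 + m*m² = -3 + m³)
Z(a, L) = L + a
g(l) = (65 + l)/(-3 + 2*l) (g(l) = (l + 65)/(l + (-3 + l)) = (65 + l)/(-3 + 2*l))
g(r(Q)) - 1*(-55454) = (65 + (-3 + 3³))/(-3 + 2*(-3 + 3³)) - 1*(-55454) = (65 + (-3 + 27))/(-3 + 2*(-3 + 27)) + 55454 = (65 + 24)/(-3 + 2*24) + 55454 = 89/(-3 + 48) + 55454 = 89/45 + 55454 = 2495519/45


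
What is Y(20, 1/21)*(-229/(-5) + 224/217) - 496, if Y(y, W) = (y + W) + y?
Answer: 641477/465 ≈ 1379.5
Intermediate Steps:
Y(y, W) = W + 2*y (Y(y, W) = (W + y) + y = W + 2*y)
Y(20, 1/21)*(-229/(-5) + 224/217) - 496 = (1/21 + 2*20)*(-229/(-5) + 224/217) - 496 = (1/21 + 40)*(-229*(-⅕) + 224*(1/217)) - 496 = 841*(229/5 + 32/31)/21 - 496 = (841/21)*(7259/155) - 496 = 872117/465 - 496 = 641477/465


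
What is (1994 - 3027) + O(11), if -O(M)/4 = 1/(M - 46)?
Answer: -36151/35 ≈ -1032.9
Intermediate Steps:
O(M) = -4/(-46 + M) (O(M) = -4/(M - 46) = -4/(-46 + M))
(1994 - 3027) + O(11) = (1994 - 3027) - 4/(-46 + 11) = -1033 - 4/(-35) = -1033 - 4*(-1/35) = -1033 + 4/35 = -36151/35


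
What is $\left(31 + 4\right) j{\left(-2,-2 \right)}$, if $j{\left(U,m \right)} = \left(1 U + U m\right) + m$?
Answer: $0$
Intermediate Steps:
$j{\left(U,m \right)} = U + m + U m$ ($j{\left(U,m \right)} = \left(U + U m\right) + m = U + m + U m$)
$\left(31 + 4\right) j{\left(-2,-2 \right)} = \left(31 + 4\right) \left(-2 - 2 - -4\right) = 35 \left(-2 - 2 + 4\right) = 35 \cdot 0 = 0$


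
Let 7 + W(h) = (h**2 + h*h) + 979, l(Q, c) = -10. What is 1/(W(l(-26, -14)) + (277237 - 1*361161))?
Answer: -1/82752 ≈ -1.2084e-5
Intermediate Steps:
W(h) = 972 + 2*h**2 (W(h) = -7 + ((h**2 + h*h) + 979) = -7 + ((h**2 + h**2) + 979) = -7 + (2*h**2 + 979) = -7 + (979 + 2*h**2) = 972 + 2*h**2)
1/(W(l(-26, -14)) + (277237 - 1*361161)) = 1/((972 + 2*(-10)**2) + (277237 - 1*361161)) = 1/((972 + 2*100) + (277237 - 361161)) = 1/((972 + 200) - 83924) = 1/(1172 - 83924) = 1/(-82752) = -1/82752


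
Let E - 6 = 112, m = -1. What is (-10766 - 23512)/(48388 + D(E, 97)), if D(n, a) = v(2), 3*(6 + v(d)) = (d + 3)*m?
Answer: -102834/145141 ≈ -0.70851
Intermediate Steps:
E = 118 (E = 6 + 112 = 118)
v(d) = -7 - d/3 (v(d) = -6 + ((d + 3)*(-1))/3 = -6 + ((3 + d)*(-1))/3 = -6 + (-3 - d)/3 = -6 + (-1 - d/3) = -7 - d/3)
D(n, a) = -23/3 (D(n, a) = -7 - ⅓*2 = -7 - ⅔ = -23/3)
(-10766 - 23512)/(48388 + D(E, 97)) = (-10766 - 23512)/(48388 - 23/3) = -34278/145141/3 = -34278*3/145141 = -102834/145141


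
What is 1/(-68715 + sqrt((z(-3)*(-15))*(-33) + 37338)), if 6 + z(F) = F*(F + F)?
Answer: -22905/1573902649 - sqrt(43278)/4721707947 ≈ -1.4597e-5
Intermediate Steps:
z(F) = -6 + 2*F**2 (z(F) = -6 + F*(F + F) = -6 + F*(2*F) = -6 + 2*F**2)
1/(-68715 + sqrt((z(-3)*(-15))*(-33) + 37338)) = 1/(-68715 + sqrt(((-6 + 2*(-3)**2)*(-15))*(-33) + 37338)) = 1/(-68715 + sqrt(((-6 + 2*9)*(-15))*(-33) + 37338)) = 1/(-68715 + sqrt(((-6 + 18)*(-15))*(-33) + 37338)) = 1/(-68715 + sqrt((12*(-15))*(-33) + 37338)) = 1/(-68715 + sqrt(-180*(-33) + 37338)) = 1/(-68715 + sqrt(5940 + 37338)) = 1/(-68715 + sqrt(43278))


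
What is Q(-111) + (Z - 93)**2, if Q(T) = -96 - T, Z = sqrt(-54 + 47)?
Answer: 8657 - 186*I*sqrt(7) ≈ 8657.0 - 492.11*I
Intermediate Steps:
Z = I*sqrt(7) (Z = sqrt(-7) = I*sqrt(7) ≈ 2.6458*I)
Q(-111) + (Z - 93)**2 = (-96 - 1*(-111)) + (I*sqrt(7) - 93)**2 = (-96 + 111) + (-93 + I*sqrt(7))**2 = 15 + (-93 + I*sqrt(7))**2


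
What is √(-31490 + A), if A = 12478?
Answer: 14*I*√97 ≈ 137.88*I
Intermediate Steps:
√(-31490 + A) = √(-31490 + 12478) = √(-19012) = 14*I*√97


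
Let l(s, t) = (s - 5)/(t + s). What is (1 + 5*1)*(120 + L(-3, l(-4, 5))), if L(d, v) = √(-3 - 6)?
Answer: 720 + 18*I ≈ 720.0 + 18.0*I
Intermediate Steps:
l(s, t) = (-5 + s)/(s + t)
L(d, v) = 3*I (L(d, v) = √(-9) = 3*I)
(1 + 5*1)*(120 + L(-3, l(-4, 5))) = (1 + 5*1)*(120 + 3*I) = (1 + 5)*(120 + 3*I) = 6*(120 + 3*I) = 720 + 18*I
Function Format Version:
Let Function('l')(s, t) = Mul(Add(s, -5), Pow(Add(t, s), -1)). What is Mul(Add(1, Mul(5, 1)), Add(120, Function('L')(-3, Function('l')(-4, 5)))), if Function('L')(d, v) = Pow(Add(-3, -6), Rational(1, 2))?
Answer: Add(720, Mul(18, I)) ≈ Add(720.00, Mul(18.000, I))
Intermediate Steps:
Function('l')(s, t) = Mul(Pow(Add(s, t), -1), Add(-5, s)) (Function('l')(s, t) = Mul(Add(-5, s), Pow(Add(s, t), -1)) = Mul(Pow(Add(s, t), -1), Add(-5, s)))
Function('L')(d, v) = Mul(3, I) (Function('L')(d, v) = Pow(-9, Rational(1, 2)) = Mul(3, I))
Mul(Add(1, Mul(5, 1)), Add(120, Function('L')(-3, Function('l')(-4, 5)))) = Mul(Add(1, Mul(5, 1)), Add(120, Mul(3, I))) = Mul(Add(1, 5), Add(120, Mul(3, I))) = Mul(6, Add(120, Mul(3, I))) = Add(720, Mul(18, I))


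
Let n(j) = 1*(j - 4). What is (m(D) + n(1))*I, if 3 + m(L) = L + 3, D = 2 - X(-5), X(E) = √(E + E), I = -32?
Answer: 32 + 32*I*√10 ≈ 32.0 + 101.19*I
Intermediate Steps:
n(j) = -4 + j (n(j) = 1*(-4 + j) = -4 + j)
X(E) = √2*√E (X(E) = √(2*E) = √2*√E)
D = 2 - I*√10 (D = 2 - √2*√(-5) = 2 - √2*I*√5 = 2 - I*√10 ≈ 2.0 - 3.1623*I)
m(L) = L (m(L) = -3 + (L + 3) = -3 + (3 + L) = L)
(m(D) + n(1))*I = ((2 - I*√10) + (-4 + 1))*(-32) = ((2 - I*√10) - 3)*(-32) = (-1 - I*√10)*(-32) = 32 + 32*I*√10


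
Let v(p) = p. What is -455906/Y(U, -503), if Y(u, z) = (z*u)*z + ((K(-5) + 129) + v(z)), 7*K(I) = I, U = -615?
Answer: 1595671/544603184 ≈ 0.0029300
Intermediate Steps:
K(I) = I/7
Y(u, z) = 898/7 + z + u*z² (Y(u, z) = (z*u)*z + (((⅐)*(-5) + 129) + z) = (u*z)*z + ((-5/7 + 129) + z) = u*z² + (898/7 + z) = 898/7 + z + u*z²)
-455906/Y(U, -503) = -455906/(898/7 - 503 - 615*(-503)²) = -455906/(898/7 - 503 - 615*253009) = -455906/(898/7 - 503 - 155600535) = -455906/(-1089206368/7) = -455906*(-7/1089206368) = 1595671/544603184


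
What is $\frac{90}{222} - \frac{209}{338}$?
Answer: $- \frac{2663}{12506} \approx -0.21294$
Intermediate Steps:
$\frac{90}{222} - \frac{209}{338} = 90 \cdot \frac{1}{222} - \frac{209}{338} = \frac{15}{37} - \frac{209}{338} = - \frac{2663}{12506}$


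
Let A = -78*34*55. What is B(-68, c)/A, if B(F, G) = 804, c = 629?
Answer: -67/12155 ≈ -0.0055121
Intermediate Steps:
A = -145860 (A = -2652*55 = -145860)
B(-68, c)/A = 804/(-145860) = 804*(-1/145860) = -67/12155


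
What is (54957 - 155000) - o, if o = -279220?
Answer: 179177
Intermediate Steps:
(54957 - 155000) - o = (54957 - 155000) - 1*(-279220) = -100043 + 279220 = 179177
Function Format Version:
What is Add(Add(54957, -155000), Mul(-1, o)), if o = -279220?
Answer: 179177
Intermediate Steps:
Add(Add(54957, -155000), Mul(-1, o)) = Add(Add(54957, -155000), Mul(-1, -279220)) = Add(-100043, 279220) = 179177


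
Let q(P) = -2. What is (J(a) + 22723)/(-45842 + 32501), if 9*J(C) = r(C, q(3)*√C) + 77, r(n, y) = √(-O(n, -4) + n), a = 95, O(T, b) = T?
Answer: -204584/120069 ≈ -1.7039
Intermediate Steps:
r(n, y) = 0 (r(n, y) = √(-n + n) = √0 = 0)
J(C) = 77/9 (J(C) = (0 + 77)/9 = (⅑)*77 = 77/9)
(J(a) + 22723)/(-45842 + 32501) = (77/9 + 22723)/(-45842 + 32501) = (204584/9)/(-13341) = (204584/9)*(-1/13341) = -204584/120069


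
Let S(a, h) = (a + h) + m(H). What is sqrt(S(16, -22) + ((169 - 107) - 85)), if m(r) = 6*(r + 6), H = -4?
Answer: I*sqrt(17) ≈ 4.1231*I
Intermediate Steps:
m(r) = 36 + 6*r (m(r) = 6*(6 + r) = 36 + 6*r)
S(a, h) = 12 + a + h (S(a, h) = (a + h) + (36 + 6*(-4)) = (a + h) + (36 - 24) = (a + h) + 12 = 12 + a + h)
sqrt(S(16, -22) + ((169 - 107) - 85)) = sqrt((12 + 16 - 22) + ((169 - 107) - 85)) = sqrt(6 + (62 - 85)) = sqrt(6 - 23) = sqrt(-17) = I*sqrt(17)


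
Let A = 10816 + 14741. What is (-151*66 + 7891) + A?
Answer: 23482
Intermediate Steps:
A = 25557
(-151*66 + 7891) + A = (-151*66 + 7891) + 25557 = (-9966 + 7891) + 25557 = -2075 + 25557 = 23482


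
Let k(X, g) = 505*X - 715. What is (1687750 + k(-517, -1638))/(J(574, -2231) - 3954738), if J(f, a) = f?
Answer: -712975/1977082 ≈ -0.36062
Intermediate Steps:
k(X, g) = -715 + 505*X
(1687750 + k(-517, -1638))/(J(574, -2231) - 3954738) = (1687750 + (-715 + 505*(-517)))/(574 - 3954738) = (1687750 + (-715 - 261085))/(-3954164) = (1687750 - 261800)*(-1/3954164) = 1425950*(-1/3954164) = -712975/1977082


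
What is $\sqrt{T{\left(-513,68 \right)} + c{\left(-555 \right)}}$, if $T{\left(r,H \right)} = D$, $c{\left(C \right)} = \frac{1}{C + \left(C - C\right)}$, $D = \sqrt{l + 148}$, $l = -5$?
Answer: $\frac{\sqrt{-555 + 308025 \sqrt{143}}}{555} \approx 3.4578$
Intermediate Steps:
$D = \sqrt{143}$ ($D = \sqrt{-5 + 148} = \sqrt{143} \approx 11.958$)
$c{\left(C \right)} = \frac{1}{C}$ ($c{\left(C \right)} = \frac{1}{C + 0} = \frac{1}{C}$)
$T{\left(r,H \right)} = \sqrt{143}$
$\sqrt{T{\left(-513,68 \right)} + c{\left(-555 \right)}} = \sqrt{\sqrt{143} + \frac{1}{-555}} = \sqrt{\sqrt{143} - \frac{1}{555}} = \sqrt{- \frac{1}{555} + \sqrt{143}}$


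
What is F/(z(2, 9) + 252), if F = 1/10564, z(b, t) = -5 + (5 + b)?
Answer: 1/2683256 ≈ 3.7268e-7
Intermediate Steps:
z(b, t) = b
F = 1/10564 ≈ 9.4661e-5
F/(z(2, 9) + 252) = (1/10564)/(2 + 252) = (1/10564)/254 = (1/254)*(1/10564) = 1/2683256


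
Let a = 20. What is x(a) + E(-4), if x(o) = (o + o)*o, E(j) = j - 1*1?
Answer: 795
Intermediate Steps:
E(j) = -1 + j (E(j) = j - 1 = -1 + j)
x(o) = 2*o**2 (x(o) = (2*o)*o = 2*o**2)
x(a) + E(-4) = 2*20**2 + (-1 - 4) = 2*400 - 5 = 800 - 5 = 795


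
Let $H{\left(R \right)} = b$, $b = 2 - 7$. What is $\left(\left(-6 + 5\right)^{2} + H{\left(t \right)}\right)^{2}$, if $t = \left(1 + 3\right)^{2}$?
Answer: $16$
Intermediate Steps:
$t = 16$ ($t = 4^{2} = 16$)
$b = -5$ ($b = 2 - 7 = -5$)
$H{\left(R \right)} = -5$
$\left(\left(-6 + 5\right)^{2} + H{\left(t \right)}\right)^{2} = \left(\left(-6 + 5\right)^{2} - 5\right)^{2} = \left(\left(-1\right)^{2} - 5\right)^{2} = \left(1 - 5\right)^{2} = \left(-4\right)^{2} = 16$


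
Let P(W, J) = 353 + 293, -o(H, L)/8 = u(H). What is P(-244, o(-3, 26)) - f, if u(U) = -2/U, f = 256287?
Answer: -255641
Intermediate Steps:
o(H, L) = 16/H (o(H, L) = -(-16)/H = 16/H)
P(W, J) = 646
P(-244, o(-3, 26)) - f = 646 - 1*256287 = 646 - 256287 = -255641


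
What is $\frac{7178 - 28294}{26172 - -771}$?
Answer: $- \frac{21116}{26943} \approx -0.78373$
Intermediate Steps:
$\frac{7178 - 28294}{26172 - -771} = - \frac{21116}{26172 + \left(828 - 57\right)} = - \frac{21116}{26172 + 771} = - \frac{21116}{26943}$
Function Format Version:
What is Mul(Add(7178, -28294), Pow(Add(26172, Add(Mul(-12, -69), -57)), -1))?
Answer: Rational(-21116, 26943) ≈ -0.78373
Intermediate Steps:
Mul(Add(7178, -28294), Pow(Add(26172, Add(Mul(-12, -69), -57)), -1)) = Mul(-21116, Pow(Add(26172, Add(828, -57)), -1)) = Mul(-21116, Pow(Add(26172, 771), -1)) = Mul(-21116, Pow(26943, -1)) = Mul(-21116, Rational(1, 26943)) = Rational(-21116, 26943)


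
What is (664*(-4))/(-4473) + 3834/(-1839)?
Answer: -4088366/2741949 ≈ -1.4910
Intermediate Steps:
(664*(-4))/(-4473) + 3834/(-1839) = -2656*(-1/4473) + 3834*(-1/1839) = 2656/4473 - 1278/613 = -4088366/2741949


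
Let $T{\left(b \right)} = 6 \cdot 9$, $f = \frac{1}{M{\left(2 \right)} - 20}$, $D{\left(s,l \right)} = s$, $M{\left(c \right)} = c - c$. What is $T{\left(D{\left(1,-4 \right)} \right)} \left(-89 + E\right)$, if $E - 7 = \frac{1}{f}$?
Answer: $-5508$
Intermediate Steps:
$M{\left(c \right)} = 0$
$f = - \frac{1}{20}$ ($f = \frac{1}{0 - 20} = \frac{1}{-20} = - \frac{1}{20} \approx -0.05$)
$T{\left(b \right)} = 54$
$E = -13$ ($E = 7 + \frac{1}{- \frac{1}{20}} = 7 - 20 = -13$)
$T{\left(D{\left(1,-4 \right)} \right)} \left(-89 + E\right) = 54 \left(-89 - 13\right) = 54 \left(-102\right) = -5508$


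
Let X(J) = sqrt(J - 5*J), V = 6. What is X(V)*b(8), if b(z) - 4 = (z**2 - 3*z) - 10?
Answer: 68*I*sqrt(6) ≈ 166.57*I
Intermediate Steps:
b(z) = -6 + z**2 - 3*z (b(z) = 4 + ((z**2 - 3*z) - 10) = 4 + (-10 + z**2 - 3*z) = -6 + z**2 - 3*z)
X(J) = 2*sqrt(-J) (X(J) = sqrt(-4*J) = 2*sqrt(-J))
X(V)*b(8) = (2*sqrt(-1*6))*(-6 + 8**2 - 3*8) = (2*sqrt(-6))*(-6 + 64 - 24) = (2*(I*sqrt(6)))*34 = (2*I*sqrt(6))*34 = 68*I*sqrt(6)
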